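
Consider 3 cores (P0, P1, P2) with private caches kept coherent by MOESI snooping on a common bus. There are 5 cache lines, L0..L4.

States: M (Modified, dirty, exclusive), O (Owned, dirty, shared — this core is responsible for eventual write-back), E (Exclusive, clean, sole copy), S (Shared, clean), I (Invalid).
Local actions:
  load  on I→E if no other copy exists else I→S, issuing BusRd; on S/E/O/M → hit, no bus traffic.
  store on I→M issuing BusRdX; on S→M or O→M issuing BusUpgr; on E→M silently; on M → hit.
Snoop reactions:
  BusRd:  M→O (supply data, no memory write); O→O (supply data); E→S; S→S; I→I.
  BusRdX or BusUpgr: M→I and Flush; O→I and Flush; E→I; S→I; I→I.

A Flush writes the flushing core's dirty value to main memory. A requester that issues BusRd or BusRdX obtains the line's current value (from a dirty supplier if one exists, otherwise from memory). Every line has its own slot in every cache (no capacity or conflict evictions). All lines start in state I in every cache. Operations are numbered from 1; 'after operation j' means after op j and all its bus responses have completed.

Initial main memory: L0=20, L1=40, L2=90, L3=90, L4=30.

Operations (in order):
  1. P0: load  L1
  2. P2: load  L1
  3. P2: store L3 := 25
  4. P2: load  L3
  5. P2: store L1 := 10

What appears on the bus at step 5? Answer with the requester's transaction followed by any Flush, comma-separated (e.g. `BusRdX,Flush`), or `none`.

1. P0: load  L1  bus=[BusRd]  L1: P0=E P1=I P2=I  mem[L1]=40
2. P2: load  L1  bus=[BusRd]  L1: P0=S P1=I P2=S  mem[L1]=40
3. P2: store L3 := 25  bus=[BusRdX]  L3: P0=I P1=I P2=M  mem[L3]=90
4. P2: load  L3  bus=[-]  L3: P0=I P1=I P2=M  mem[L3]=90
5. P2: store L1 := 10  bus=[BusUpgr]  L1: P0=I P1=I P2=M  mem[L1]=40

bus = BusUpgr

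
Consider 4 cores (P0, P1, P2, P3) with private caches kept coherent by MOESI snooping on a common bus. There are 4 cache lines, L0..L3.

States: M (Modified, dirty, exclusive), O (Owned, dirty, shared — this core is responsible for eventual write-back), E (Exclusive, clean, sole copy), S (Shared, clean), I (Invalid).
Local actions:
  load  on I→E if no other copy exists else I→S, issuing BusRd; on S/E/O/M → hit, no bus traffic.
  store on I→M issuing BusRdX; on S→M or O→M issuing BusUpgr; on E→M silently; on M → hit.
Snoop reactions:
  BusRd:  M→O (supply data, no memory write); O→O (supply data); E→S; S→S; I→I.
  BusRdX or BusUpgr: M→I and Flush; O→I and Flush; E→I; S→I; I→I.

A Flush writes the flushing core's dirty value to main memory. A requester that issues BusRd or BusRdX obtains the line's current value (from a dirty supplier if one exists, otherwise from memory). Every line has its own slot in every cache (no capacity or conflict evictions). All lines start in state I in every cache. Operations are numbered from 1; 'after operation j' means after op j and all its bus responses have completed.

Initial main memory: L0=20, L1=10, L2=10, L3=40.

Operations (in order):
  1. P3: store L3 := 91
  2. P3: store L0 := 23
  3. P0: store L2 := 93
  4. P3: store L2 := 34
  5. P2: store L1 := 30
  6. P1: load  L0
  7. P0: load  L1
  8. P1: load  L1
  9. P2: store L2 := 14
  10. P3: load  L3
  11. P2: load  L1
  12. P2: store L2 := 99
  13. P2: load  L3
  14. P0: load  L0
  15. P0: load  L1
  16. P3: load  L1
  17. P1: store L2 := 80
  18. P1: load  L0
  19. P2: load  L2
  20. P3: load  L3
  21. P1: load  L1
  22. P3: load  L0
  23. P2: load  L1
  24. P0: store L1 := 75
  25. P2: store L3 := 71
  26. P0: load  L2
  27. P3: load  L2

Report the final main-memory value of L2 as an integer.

memory[L2] = 99

1. P3: store L3 := 91  bus=[BusRdX]  L3: P0=I P1=I P2=I P3=M  mem[L3]=40
2. P3: store L0 := 23  bus=[BusRdX]  L0: P0=I P1=I P2=I P3=M  mem[L0]=20
3. P0: store L2 := 93  bus=[BusRdX]  L2: P0=M P1=I P2=I P3=I  mem[L2]=10
4. P3: store L2 := 34  bus=[BusRdX,Flush]  L2: P0=I P1=I P2=I P3=M  mem[L2]=93
5. P2: store L1 := 30  bus=[BusRdX]  L1: P0=I P1=I P2=M P3=I  mem[L1]=10
6. P1: load  L0  bus=[BusRd]  L0: P0=I P1=S P2=I P3=O  mem[L0]=20
7. P0: load  L1  bus=[BusRd]  L1: P0=S P1=I P2=O P3=I  mem[L1]=10
8. P1: load  L1  bus=[BusRd]  L1: P0=S P1=S P2=O P3=I  mem[L1]=10
9. P2: store L2 := 14  bus=[BusRdX,Flush]  L2: P0=I P1=I P2=M P3=I  mem[L2]=34
10. P3: load  L3  bus=[-]  L3: P0=I P1=I P2=I P3=M  mem[L3]=40
11. P2: load  L1  bus=[-]  L1: P0=S P1=S P2=O P3=I  mem[L1]=10
12. P2: store L2 := 99  bus=[-]  L2: P0=I P1=I P2=M P3=I  mem[L2]=34
13. P2: load  L3  bus=[BusRd]  L3: P0=I P1=I P2=S P3=O  mem[L3]=40
14. P0: load  L0  bus=[BusRd]  L0: P0=S P1=S P2=I P3=O  mem[L0]=20
15. P0: load  L1  bus=[-]  L1: P0=S P1=S P2=O P3=I  mem[L1]=10
16. P3: load  L1  bus=[BusRd]  L1: P0=S P1=S P2=O P3=S  mem[L1]=10
17. P1: store L2 := 80  bus=[BusRdX,Flush]  L2: P0=I P1=M P2=I P3=I  mem[L2]=99
18. P1: load  L0  bus=[-]  L0: P0=S P1=S P2=I P3=O  mem[L0]=20
19. P2: load  L2  bus=[BusRd]  L2: P0=I P1=O P2=S P3=I  mem[L2]=99
20. P3: load  L3  bus=[-]  L3: P0=I P1=I P2=S P3=O  mem[L3]=40
21. P1: load  L1  bus=[-]  L1: P0=S P1=S P2=O P3=S  mem[L1]=10
22. P3: load  L0  bus=[-]  L0: P0=S P1=S P2=I P3=O  mem[L0]=20
23. P2: load  L1  bus=[-]  L1: P0=S P1=S P2=O P3=S  mem[L1]=10
24. P0: store L1 := 75  bus=[BusUpgr,Flush]  L1: P0=M P1=I P2=I P3=I  mem[L1]=30
25. P2: store L3 := 71  bus=[BusUpgr,Flush]  L3: P0=I P1=I P2=M P3=I  mem[L3]=91
26. P0: load  L2  bus=[BusRd]  L2: P0=S P1=O P2=S P3=I  mem[L2]=99
27. P3: load  L2  bus=[BusRd]  L2: P0=S P1=O P2=S P3=S  mem[L2]=99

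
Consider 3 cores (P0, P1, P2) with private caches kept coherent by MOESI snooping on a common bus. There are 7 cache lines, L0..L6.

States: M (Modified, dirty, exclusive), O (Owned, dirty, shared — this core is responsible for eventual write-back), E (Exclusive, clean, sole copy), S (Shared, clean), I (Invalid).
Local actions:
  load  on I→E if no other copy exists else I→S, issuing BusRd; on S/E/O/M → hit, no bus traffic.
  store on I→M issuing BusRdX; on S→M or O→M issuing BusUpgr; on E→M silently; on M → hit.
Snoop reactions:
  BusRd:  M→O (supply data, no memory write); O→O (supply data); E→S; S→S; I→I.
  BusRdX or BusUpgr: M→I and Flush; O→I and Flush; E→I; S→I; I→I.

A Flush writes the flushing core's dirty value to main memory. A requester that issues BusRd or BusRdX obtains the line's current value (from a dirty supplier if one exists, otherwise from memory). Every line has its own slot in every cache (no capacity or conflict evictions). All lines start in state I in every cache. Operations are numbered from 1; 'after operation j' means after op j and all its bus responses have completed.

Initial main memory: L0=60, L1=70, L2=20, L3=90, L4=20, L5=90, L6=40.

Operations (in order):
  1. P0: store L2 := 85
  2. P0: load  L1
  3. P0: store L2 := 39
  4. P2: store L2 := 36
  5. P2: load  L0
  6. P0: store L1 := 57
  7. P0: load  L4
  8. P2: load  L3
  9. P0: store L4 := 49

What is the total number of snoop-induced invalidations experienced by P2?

invalidations = 0

step 1: P0: store L2 := 85  ⟶  MII  (L2)  txn=BusRdX  M[L2]=20
step 2: P0: load  L1  ⟶  EII  (L1)  txn=BusRd  M[L1]=70
step 3: P0: store L2 := 39  ⟶  MII  (L2)  txn=∅  M[L2]=20
step 4: P2: store L2 := 36  ⟶  IIM  (L2)  txn=BusRdX+Flush  M[L2]=39
step 5: P2: load  L0  ⟶  IIE  (L0)  txn=BusRd  M[L0]=60
step 6: P0: store L1 := 57  ⟶  MII  (L1)  txn=∅  M[L1]=70
step 7: P0: load  L4  ⟶  EII  (L4)  txn=BusRd  M[L4]=20
step 8: P2: load  L3  ⟶  IIE  (L3)  txn=BusRd  M[L3]=90
step 9: P0: store L4 := 49  ⟶  MII  (L4)  txn=∅  M[L4]=20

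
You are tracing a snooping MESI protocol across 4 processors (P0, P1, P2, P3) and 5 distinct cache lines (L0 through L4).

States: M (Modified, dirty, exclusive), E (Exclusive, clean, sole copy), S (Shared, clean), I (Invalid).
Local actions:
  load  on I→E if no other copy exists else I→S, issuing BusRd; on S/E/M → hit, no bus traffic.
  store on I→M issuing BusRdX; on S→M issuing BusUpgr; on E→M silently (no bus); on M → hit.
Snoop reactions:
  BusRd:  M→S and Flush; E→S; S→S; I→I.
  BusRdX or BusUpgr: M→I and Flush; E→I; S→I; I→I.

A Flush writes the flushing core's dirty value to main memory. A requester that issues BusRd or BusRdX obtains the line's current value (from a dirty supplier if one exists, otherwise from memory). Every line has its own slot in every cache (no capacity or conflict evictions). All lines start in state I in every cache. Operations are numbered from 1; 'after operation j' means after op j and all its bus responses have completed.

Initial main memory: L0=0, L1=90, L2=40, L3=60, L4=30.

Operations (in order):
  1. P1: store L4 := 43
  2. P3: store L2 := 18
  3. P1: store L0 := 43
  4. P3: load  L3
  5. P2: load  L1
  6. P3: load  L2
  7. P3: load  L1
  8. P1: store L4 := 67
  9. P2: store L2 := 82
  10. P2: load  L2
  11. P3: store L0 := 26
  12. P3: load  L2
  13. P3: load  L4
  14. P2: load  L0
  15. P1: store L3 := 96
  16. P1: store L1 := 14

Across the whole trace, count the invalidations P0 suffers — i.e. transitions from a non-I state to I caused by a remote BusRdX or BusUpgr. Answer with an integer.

[1] P1: store L4 := 43 | P0:I, P1:M(43), P2:I, P3:I | bus: BusRdX
[2] P3: store L2 := 18 | P0:I, P1:I, P2:I, P3:M(18) | bus: BusRdX
[3] P1: store L0 := 43 | P0:I, P1:M(43), P2:I, P3:I | bus: BusRdX
[4] P3: load  L3 | P0:I, P1:I, P2:I, P3:E(60) | bus: BusRd
[5] P2: load  L1 | P0:I, P1:I, P2:E(90), P3:I | bus: BusRd
[6] P3: load  L2 | P0:I, P1:I, P2:I, P3:M(18) | bus: none
[7] P3: load  L1 | P0:I, P1:I, P2:S(90), P3:S(90) | bus: BusRd
[8] P1: store L4 := 67 | P0:I, P1:M(67), P2:I, P3:I | bus: none
[9] P2: store L2 := 82 | P0:I, P1:I, P2:M(82), P3:I | bus: BusRdX,Flush
[10] P2: load  L2 | P0:I, P1:I, P2:M(82), P3:I | bus: none
[11] P3: store L0 := 26 | P0:I, P1:I, P2:I, P3:M(26) | bus: BusRdX,Flush
[12] P3: load  L2 | P0:I, P1:I, P2:S(82), P3:S(82) | bus: BusRd,Flush
[13] P3: load  L4 | P0:I, P1:S(67), P2:I, P3:S(67) | bus: BusRd,Flush
[14] P2: load  L0 | P0:I, P1:I, P2:S(26), P3:S(26) | bus: BusRd,Flush
[15] P1: store L3 := 96 | P0:I, P1:M(96), P2:I, P3:I | bus: BusRdX
[16] P1: store L1 := 14 | P0:I, P1:M(14), P2:I, P3:I | bus: BusRdX

invalidations = 0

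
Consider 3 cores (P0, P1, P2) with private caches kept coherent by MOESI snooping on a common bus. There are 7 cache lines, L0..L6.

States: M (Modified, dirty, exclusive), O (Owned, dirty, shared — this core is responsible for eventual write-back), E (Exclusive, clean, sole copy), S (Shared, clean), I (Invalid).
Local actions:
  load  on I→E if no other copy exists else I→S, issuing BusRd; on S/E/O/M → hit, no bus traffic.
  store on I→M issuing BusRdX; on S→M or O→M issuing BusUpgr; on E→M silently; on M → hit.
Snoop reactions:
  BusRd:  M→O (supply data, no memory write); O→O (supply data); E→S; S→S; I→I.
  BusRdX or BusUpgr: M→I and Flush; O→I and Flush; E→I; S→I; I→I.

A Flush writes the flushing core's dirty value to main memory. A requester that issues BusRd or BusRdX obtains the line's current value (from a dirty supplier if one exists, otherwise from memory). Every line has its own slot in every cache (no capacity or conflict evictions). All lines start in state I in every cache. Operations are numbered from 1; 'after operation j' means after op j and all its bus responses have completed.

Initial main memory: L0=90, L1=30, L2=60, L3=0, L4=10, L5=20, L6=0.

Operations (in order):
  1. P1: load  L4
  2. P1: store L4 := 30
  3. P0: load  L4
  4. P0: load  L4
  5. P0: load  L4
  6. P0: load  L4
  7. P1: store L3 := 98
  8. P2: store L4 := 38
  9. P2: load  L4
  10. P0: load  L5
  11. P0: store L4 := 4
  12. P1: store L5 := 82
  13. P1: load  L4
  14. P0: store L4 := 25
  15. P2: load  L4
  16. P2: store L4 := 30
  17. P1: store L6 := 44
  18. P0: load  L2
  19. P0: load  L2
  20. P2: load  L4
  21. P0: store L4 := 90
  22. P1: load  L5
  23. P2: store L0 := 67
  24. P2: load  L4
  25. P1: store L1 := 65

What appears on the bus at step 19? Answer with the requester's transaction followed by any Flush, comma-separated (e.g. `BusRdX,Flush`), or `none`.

bus = none

  op1 P1: load  L4 → I/E/I on L4; bus BusRd; mem=10
  op2 P1: store L4 := 30 → I/M/I on L4; bus (none); mem=10
  op3 P0: load  L4 → S/O/I on L4; bus BusRd; mem=10
  op4 P0: load  L4 → S/O/I on L4; bus (none); mem=10
  op5 P0: load  L4 → S/O/I on L4; bus (none); mem=10
  op6 P0: load  L4 → S/O/I on L4; bus (none); mem=10
  op7 P1: store L3 := 98 → I/M/I on L3; bus BusRdX; mem=0
  op8 P2: store L4 := 38 → I/I/M on L4; bus BusRdX Flush; mem=30
  op9 P2: load  L4 → I/I/M on L4; bus (none); mem=30
  op10 P0: load  L5 → E/I/I on L5; bus BusRd; mem=20
  op11 P0: store L4 := 4 → M/I/I on L4; bus BusRdX Flush; mem=38
  op12 P1: store L5 := 82 → I/M/I on L5; bus BusRdX; mem=20
  op13 P1: load  L4 → O/S/I on L4; bus BusRd; mem=38
  op14 P0: store L4 := 25 → M/I/I on L4; bus BusUpgr; mem=38
  op15 P2: load  L4 → O/I/S on L4; bus BusRd; mem=38
  op16 P2: store L4 := 30 → I/I/M on L4; bus BusUpgr Flush; mem=25
  op17 P1: store L6 := 44 → I/M/I on L6; bus BusRdX; mem=0
  op18 P0: load  L2 → E/I/I on L2; bus BusRd; mem=60
  op19 P0: load  L2 → E/I/I on L2; bus (none); mem=60
  op20 P2: load  L4 → I/I/M on L4; bus (none); mem=25
  op21 P0: store L4 := 90 → M/I/I on L4; bus BusRdX Flush; mem=30
  op22 P1: load  L5 → I/M/I on L5; bus (none); mem=20
  op23 P2: store L0 := 67 → I/I/M on L0; bus BusRdX; mem=90
  op24 P2: load  L4 → O/I/S on L4; bus BusRd; mem=30
  op25 P1: store L1 := 65 → I/M/I on L1; bus BusRdX; mem=30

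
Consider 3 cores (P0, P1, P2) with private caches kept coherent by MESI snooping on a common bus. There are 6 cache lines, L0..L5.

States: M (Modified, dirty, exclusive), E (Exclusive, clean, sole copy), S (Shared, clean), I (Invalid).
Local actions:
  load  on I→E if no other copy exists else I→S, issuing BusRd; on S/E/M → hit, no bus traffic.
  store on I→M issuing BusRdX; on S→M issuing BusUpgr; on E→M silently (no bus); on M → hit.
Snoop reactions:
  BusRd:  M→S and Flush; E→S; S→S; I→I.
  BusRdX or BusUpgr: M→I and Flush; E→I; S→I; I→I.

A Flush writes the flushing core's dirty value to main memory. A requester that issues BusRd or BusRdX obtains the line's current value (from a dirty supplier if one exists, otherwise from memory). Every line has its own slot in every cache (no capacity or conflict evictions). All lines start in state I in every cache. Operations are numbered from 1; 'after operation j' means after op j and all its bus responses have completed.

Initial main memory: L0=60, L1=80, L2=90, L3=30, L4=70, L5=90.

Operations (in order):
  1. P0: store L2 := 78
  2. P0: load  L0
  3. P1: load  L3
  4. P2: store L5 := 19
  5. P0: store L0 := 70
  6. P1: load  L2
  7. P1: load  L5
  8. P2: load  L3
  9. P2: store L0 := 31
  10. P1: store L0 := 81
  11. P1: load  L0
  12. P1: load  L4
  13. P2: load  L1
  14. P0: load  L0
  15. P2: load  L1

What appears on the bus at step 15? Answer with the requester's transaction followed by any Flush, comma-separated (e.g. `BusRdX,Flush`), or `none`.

bus = none

step 1: P0: store L2 := 78  ⟶  MII  (L2)  txn=BusRdX  M[L2]=90
step 2: P0: load  L0  ⟶  EII  (L0)  txn=BusRd  M[L0]=60
step 3: P1: load  L3  ⟶  IEI  (L3)  txn=BusRd  M[L3]=30
step 4: P2: store L5 := 19  ⟶  IIM  (L5)  txn=BusRdX  M[L5]=90
step 5: P0: store L0 := 70  ⟶  MII  (L0)  txn=∅  M[L0]=60
step 6: P1: load  L2  ⟶  SSI  (L2)  txn=BusRd+Flush  M[L2]=78
step 7: P1: load  L5  ⟶  ISS  (L5)  txn=BusRd+Flush  M[L5]=19
step 8: P2: load  L3  ⟶  ISS  (L3)  txn=BusRd  M[L3]=30
step 9: P2: store L0 := 31  ⟶  IIM  (L0)  txn=BusRdX+Flush  M[L0]=70
step 10: P1: store L0 := 81  ⟶  IMI  (L0)  txn=BusRdX+Flush  M[L0]=31
step 11: P1: load  L0  ⟶  IMI  (L0)  txn=∅  M[L0]=31
step 12: P1: load  L4  ⟶  IEI  (L4)  txn=BusRd  M[L4]=70
step 13: P2: load  L1  ⟶  IIE  (L1)  txn=BusRd  M[L1]=80
step 14: P0: load  L0  ⟶  SSI  (L0)  txn=BusRd+Flush  M[L0]=81
step 15: P2: load  L1  ⟶  IIE  (L1)  txn=∅  M[L1]=80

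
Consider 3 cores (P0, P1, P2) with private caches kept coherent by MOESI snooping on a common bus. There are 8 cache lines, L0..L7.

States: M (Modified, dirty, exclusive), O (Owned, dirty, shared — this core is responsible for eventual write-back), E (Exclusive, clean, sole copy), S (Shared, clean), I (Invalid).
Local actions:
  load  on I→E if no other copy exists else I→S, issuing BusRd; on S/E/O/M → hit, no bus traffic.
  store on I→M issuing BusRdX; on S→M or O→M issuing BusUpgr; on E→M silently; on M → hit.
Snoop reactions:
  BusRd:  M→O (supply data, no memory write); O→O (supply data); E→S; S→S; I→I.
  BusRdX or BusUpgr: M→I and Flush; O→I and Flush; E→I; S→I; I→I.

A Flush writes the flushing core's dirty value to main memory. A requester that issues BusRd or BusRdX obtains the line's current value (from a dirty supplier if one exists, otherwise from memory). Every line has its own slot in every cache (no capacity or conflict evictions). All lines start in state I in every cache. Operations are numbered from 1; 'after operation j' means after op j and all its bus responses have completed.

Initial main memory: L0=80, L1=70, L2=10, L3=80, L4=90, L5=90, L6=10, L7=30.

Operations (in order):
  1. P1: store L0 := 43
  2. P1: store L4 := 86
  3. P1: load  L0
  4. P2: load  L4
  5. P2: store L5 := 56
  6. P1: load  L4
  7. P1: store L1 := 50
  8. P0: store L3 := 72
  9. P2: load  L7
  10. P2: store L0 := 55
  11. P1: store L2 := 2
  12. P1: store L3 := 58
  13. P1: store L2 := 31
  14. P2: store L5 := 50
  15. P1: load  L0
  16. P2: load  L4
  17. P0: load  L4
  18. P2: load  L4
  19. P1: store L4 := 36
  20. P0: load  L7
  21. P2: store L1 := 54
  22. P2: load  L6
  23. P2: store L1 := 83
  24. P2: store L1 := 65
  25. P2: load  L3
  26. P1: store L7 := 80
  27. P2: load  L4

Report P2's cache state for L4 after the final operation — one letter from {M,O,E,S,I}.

state = S

  op1 P1: store L0 := 43 → I/M/I on L0; bus BusRdX; mem=80
  op2 P1: store L4 := 86 → I/M/I on L4; bus BusRdX; mem=90
  op3 P1: load  L0 → I/M/I on L0; bus (none); mem=80
  op4 P2: load  L4 → I/O/S on L4; bus BusRd; mem=90
  op5 P2: store L5 := 56 → I/I/M on L5; bus BusRdX; mem=90
  op6 P1: load  L4 → I/O/S on L4; bus (none); mem=90
  op7 P1: store L1 := 50 → I/M/I on L1; bus BusRdX; mem=70
  op8 P0: store L3 := 72 → M/I/I on L3; bus BusRdX; mem=80
  op9 P2: load  L7 → I/I/E on L7; bus BusRd; mem=30
  op10 P2: store L0 := 55 → I/I/M on L0; bus BusRdX Flush; mem=43
  op11 P1: store L2 := 2 → I/M/I on L2; bus BusRdX; mem=10
  op12 P1: store L3 := 58 → I/M/I on L3; bus BusRdX Flush; mem=72
  op13 P1: store L2 := 31 → I/M/I on L2; bus (none); mem=10
  op14 P2: store L5 := 50 → I/I/M on L5; bus (none); mem=90
  op15 P1: load  L0 → I/S/O on L0; bus BusRd; mem=43
  op16 P2: load  L4 → I/O/S on L4; bus (none); mem=90
  op17 P0: load  L4 → S/O/S on L4; bus BusRd; mem=90
  op18 P2: load  L4 → S/O/S on L4; bus (none); mem=90
  op19 P1: store L4 := 36 → I/M/I on L4; bus BusUpgr; mem=90
  op20 P0: load  L7 → S/I/S on L7; bus BusRd; mem=30
  op21 P2: store L1 := 54 → I/I/M on L1; bus BusRdX Flush; mem=50
  op22 P2: load  L6 → I/I/E on L6; bus BusRd; mem=10
  op23 P2: store L1 := 83 → I/I/M on L1; bus (none); mem=50
  op24 P2: store L1 := 65 → I/I/M on L1; bus (none); mem=50
  op25 P2: load  L3 → I/O/S on L3; bus BusRd; mem=72
  op26 P1: store L7 := 80 → I/M/I on L7; bus BusRdX; mem=30
  op27 P2: load  L4 → I/O/S on L4; bus BusRd; mem=90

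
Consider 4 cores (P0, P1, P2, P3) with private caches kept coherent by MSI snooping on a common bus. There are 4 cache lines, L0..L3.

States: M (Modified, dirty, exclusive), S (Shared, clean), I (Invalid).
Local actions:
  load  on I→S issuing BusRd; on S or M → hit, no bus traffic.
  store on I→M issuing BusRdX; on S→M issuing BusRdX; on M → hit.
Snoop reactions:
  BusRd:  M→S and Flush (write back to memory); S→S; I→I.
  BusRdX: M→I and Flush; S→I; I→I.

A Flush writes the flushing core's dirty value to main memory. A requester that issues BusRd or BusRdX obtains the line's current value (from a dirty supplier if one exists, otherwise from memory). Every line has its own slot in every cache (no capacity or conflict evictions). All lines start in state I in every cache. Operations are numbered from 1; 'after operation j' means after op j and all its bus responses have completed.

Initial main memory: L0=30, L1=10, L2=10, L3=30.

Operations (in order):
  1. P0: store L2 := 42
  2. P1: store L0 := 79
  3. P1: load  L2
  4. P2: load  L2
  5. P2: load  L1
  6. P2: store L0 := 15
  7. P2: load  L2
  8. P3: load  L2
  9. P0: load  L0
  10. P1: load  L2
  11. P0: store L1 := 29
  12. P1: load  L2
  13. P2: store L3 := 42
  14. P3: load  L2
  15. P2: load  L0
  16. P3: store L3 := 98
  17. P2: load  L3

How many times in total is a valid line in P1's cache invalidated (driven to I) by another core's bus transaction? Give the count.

1. P0: store L2 := 42  bus=[BusRdX]  L2: P0=M P1=I P2=I P3=I  mem[L2]=10
2. P1: store L0 := 79  bus=[BusRdX]  L0: P0=I P1=M P2=I P3=I  mem[L0]=30
3. P1: load  L2  bus=[BusRd,Flush]  L2: P0=S P1=S P2=I P3=I  mem[L2]=42
4. P2: load  L2  bus=[BusRd]  L2: P0=S P1=S P2=S P3=I  mem[L2]=42
5. P2: load  L1  bus=[BusRd]  L1: P0=I P1=I P2=S P3=I  mem[L1]=10
6. P2: store L0 := 15  bus=[BusRdX,Flush]  L0: P0=I P1=I P2=M P3=I  mem[L0]=79
7. P2: load  L2  bus=[-]  L2: P0=S P1=S P2=S P3=I  mem[L2]=42
8. P3: load  L2  bus=[BusRd]  L2: P0=S P1=S P2=S P3=S  mem[L2]=42
9. P0: load  L0  bus=[BusRd,Flush]  L0: P0=S P1=I P2=S P3=I  mem[L0]=15
10. P1: load  L2  bus=[-]  L2: P0=S P1=S P2=S P3=S  mem[L2]=42
11. P0: store L1 := 29  bus=[BusRdX]  L1: P0=M P1=I P2=I P3=I  mem[L1]=10
12. P1: load  L2  bus=[-]  L2: P0=S P1=S P2=S P3=S  mem[L2]=42
13. P2: store L3 := 42  bus=[BusRdX]  L3: P0=I P1=I P2=M P3=I  mem[L3]=30
14. P3: load  L2  bus=[-]  L2: P0=S P1=S P2=S P3=S  mem[L2]=42
15. P2: load  L0  bus=[-]  L0: P0=S P1=I P2=S P3=I  mem[L0]=15
16. P3: store L3 := 98  bus=[BusRdX,Flush]  L3: P0=I P1=I P2=I P3=M  mem[L3]=42
17. P2: load  L3  bus=[BusRd,Flush]  L3: P0=I P1=I P2=S P3=S  mem[L3]=98

invalidations = 1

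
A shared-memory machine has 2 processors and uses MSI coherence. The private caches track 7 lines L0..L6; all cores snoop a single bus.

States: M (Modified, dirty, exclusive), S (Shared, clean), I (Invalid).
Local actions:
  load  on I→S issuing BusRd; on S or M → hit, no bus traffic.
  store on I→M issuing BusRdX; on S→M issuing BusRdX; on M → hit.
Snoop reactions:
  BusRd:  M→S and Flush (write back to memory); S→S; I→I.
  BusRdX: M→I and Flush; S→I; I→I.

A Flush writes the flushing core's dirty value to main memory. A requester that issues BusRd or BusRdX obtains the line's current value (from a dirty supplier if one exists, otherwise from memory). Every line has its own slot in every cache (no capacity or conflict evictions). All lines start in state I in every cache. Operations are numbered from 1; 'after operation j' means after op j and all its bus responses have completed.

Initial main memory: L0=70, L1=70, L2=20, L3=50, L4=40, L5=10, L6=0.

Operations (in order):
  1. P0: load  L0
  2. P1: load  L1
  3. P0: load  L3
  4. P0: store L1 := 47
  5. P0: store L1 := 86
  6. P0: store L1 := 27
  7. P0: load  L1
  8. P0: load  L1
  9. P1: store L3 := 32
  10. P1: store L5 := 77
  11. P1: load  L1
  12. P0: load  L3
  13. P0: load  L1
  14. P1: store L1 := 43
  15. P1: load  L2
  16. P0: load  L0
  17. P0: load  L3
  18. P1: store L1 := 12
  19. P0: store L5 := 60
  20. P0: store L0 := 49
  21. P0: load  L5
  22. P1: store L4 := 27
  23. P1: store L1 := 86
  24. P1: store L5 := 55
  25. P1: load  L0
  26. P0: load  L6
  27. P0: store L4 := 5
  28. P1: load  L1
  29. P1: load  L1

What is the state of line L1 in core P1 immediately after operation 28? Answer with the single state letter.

state = M

step 1: P0: load  L0  ⟶  SI  (L0)  txn=BusRd  M[L0]=70
step 2: P1: load  L1  ⟶  IS  (L1)  txn=BusRd  M[L1]=70
step 3: P0: load  L3  ⟶  SI  (L3)  txn=BusRd  M[L3]=50
step 4: P0: store L1 := 47  ⟶  MI  (L1)  txn=BusRdX  M[L1]=70
step 5: P0: store L1 := 86  ⟶  MI  (L1)  txn=∅  M[L1]=70
step 6: P0: store L1 := 27  ⟶  MI  (L1)  txn=∅  M[L1]=70
step 7: P0: load  L1  ⟶  MI  (L1)  txn=∅  M[L1]=70
step 8: P0: load  L1  ⟶  MI  (L1)  txn=∅  M[L1]=70
step 9: P1: store L3 := 32  ⟶  IM  (L3)  txn=BusRdX  M[L3]=50
step 10: P1: store L5 := 77  ⟶  IM  (L5)  txn=BusRdX  M[L5]=10
step 11: P1: load  L1  ⟶  SS  (L1)  txn=BusRd+Flush  M[L1]=27
step 12: P0: load  L3  ⟶  SS  (L3)  txn=BusRd+Flush  M[L3]=32
step 13: P0: load  L1  ⟶  SS  (L1)  txn=∅  M[L1]=27
step 14: P1: store L1 := 43  ⟶  IM  (L1)  txn=BusRdX  M[L1]=27
step 15: P1: load  L2  ⟶  IS  (L2)  txn=BusRd  M[L2]=20
step 16: P0: load  L0  ⟶  SI  (L0)  txn=∅  M[L0]=70
step 17: P0: load  L3  ⟶  SS  (L3)  txn=∅  M[L3]=32
step 18: P1: store L1 := 12  ⟶  IM  (L1)  txn=∅  M[L1]=27
step 19: P0: store L5 := 60  ⟶  MI  (L5)  txn=BusRdX+Flush  M[L5]=77
step 20: P0: store L0 := 49  ⟶  MI  (L0)  txn=BusRdX  M[L0]=70
step 21: P0: load  L5  ⟶  MI  (L5)  txn=∅  M[L5]=77
step 22: P1: store L4 := 27  ⟶  IM  (L4)  txn=BusRdX  M[L4]=40
step 23: P1: store L1 := 86  ⟶  IM  (L1)  txn=∅  M[L1]=27
step 24: P1: store L5 := 55  ⟶  IM  (L5)  txn=BusRdX+Flush  M[L5]=60
step 25: P1: load  L0  ⟶  SS  (L0)  txn=BusRd+Flush  M[L0]=49
step 26: P0: load  L6  ⟶  SI  (L6)  txn=BusRd  M[L6]=0
step 27: P0: store L4 := 5  ⟶  MI  (L4)  txn=BusRdX+Flush  M[L4]=27
step 28: P1: load  L1  ⟶  IM  (L1)  txn=∅  M[L1]=27
step 29: P1: load  L1  ⟶  IM  (L1)  txn=∅  M[L1]=27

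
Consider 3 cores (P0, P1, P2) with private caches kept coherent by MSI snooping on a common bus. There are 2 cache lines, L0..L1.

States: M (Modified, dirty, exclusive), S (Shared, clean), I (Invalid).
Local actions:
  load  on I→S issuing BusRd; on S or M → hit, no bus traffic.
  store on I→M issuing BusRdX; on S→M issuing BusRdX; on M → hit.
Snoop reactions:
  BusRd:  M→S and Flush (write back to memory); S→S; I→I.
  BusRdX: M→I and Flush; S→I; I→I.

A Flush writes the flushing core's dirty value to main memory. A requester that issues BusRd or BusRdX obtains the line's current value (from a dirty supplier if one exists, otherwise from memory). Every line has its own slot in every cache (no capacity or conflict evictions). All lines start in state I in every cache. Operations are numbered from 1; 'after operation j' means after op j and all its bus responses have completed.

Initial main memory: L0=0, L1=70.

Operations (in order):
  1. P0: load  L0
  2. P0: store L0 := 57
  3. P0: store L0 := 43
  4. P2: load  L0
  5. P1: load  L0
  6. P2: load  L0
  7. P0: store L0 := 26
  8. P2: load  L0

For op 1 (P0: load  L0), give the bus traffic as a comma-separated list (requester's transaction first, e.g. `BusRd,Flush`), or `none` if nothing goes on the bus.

[1] P0: load  L0 | P0:S(0), P1:I, P2:I | bus: BusRd
[2] P0: store L0 := 57 | P0:M(57), P1:I, P2:I | bus: BusRdX
[3] P0: store L0 := 43 | P0:M(43), P1:I, P2:I | bus: none
[4] P2: load  L0 | P0:S(43), P1:I, P2:S(43) | bus: BusRd,Flush
[5] P1: load  L0 | P0:S(43), P1:S(43), P2:S(43) | bus: BusRd
[6] P2: load  L0 | P0:S(43), P1:S(43), P2:S(43) | bus: none
[7] P0: store L0 := 26 | P0:M(26), P1:I, P2:I | bus: BusRdX
[8] P2: load  L0 | P0:S(26), P1:I, P2:S(26) | bus: BusRd,Flush

bus = BusRd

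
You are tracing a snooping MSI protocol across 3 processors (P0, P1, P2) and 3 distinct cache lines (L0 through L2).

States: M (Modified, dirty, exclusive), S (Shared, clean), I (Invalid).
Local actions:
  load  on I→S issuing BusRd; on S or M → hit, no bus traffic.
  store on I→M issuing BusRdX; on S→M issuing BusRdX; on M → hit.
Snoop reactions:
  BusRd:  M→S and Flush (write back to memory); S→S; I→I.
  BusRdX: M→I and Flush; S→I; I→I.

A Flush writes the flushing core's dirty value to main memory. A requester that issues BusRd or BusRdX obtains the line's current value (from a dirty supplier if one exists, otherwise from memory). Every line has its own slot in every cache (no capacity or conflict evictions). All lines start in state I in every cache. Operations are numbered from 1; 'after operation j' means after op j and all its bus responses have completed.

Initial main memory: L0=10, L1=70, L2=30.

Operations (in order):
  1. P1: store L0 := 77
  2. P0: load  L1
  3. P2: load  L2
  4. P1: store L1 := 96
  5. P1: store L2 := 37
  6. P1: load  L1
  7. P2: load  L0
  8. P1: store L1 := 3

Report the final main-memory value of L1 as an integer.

  op1 P1: store L0 := 77 → I/M/I on L0; bus BusRdX; mem=10
  op2 P0: load  L1 → S/I/I on L1; bus BusRd; mem=70
  op3 P2: load  L2 → I/I/S on L2; bus BusRd; mem=30
  op4 P1: store L1 := 96 → I/M/I on L1; bus BusRdX; mem=70
  op5 P1: store L2 := 37 → I/M/I on L2; bus BusRdX; mem=30
  op6 P1: load  L1 → I/M/I on L1; bus (none); mem=70
  op7 P2: load  L0 → I/S/S on L0; bus BusRd Flush; mem=77
  op8 P1: store L1 := 3 → I/M/I on L1; bus (none); mem=70

memory[L1] = 70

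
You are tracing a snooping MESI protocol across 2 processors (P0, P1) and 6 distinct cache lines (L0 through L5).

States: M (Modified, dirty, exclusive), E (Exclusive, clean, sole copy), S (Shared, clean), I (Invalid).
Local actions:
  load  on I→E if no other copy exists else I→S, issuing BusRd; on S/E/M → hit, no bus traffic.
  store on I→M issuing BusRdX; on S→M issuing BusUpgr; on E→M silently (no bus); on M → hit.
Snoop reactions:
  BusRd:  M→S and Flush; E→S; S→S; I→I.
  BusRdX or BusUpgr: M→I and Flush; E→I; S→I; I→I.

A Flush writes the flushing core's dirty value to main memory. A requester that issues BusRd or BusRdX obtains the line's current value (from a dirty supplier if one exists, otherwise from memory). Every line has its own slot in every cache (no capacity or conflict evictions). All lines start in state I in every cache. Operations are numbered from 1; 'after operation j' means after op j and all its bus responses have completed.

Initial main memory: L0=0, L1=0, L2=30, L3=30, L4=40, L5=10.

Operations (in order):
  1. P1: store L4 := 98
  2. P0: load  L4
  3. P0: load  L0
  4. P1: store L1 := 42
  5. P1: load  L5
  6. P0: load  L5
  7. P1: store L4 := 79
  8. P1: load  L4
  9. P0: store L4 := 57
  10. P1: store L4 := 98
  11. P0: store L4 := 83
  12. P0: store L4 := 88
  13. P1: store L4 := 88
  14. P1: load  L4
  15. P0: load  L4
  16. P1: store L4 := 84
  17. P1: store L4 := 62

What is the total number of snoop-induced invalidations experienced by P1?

invalidations = 2

1. P1: store L4 := 98  bus=[BusRdX]  L4: P0=I P1=M  mem[L4]=40
2. P0: load  L4  bus=[BusRd,Flush]  L4: P0=S P1=S  mem[L4]=98
3. P0: load  L0  bus=[BusRd]  L0: P0=E P1=I  mem[L0]=0
4. P1: store L1 := 42  bus=[BusRdX]  L1: P0=I P1=M  mem[L1]=0
5. P1: load  L5  bus=[BusRd]  L5: P0=I P1=E  mem[L5]=10
6. P0: load  L5  bus=[BusRd]  L5: P0=S P1=S  mem[L5]=10
7. P1: store L4 := 79  bus=[BusUpgr]  L4: P0=I P1=M  mem[L4]=98
8. P1: load  L4  bus=[-]  L4: P0=I P1=M  mem[L4]=98
9. P0: store L4 := 57  bus=[BusRdX,Flush]  L4: P0=M P1=I  mem[L4]=79
10. P1: store L4 := 98  bus=[BusRdX,Flush]  L4: P0=I P1=M  mem[L4]=57
11. P0: store L4 := 83  bus=[BusRdX,Flush]  L4: P0=M P1=I  mem[L4]=98
12. P0: store L4 := 88  bus=[-]  L4: P0=M P1=I  mem[L4]=98
13. P1: store L4 := 88  bus=[BusRdX,Flush]  L4: P0=I P1=M  mem[L4]=88
14. P1: load  L4  bus=[-]  L4: P0=I P1=M  mem[L4]=88
15. P0: load  L4  bus=[BusRd,Flush]  L4: P0=S P1=S  mem[L4]=88
16. P1: store L4 := 84  bus=[BusUpgr]  L4: P0=I P1=M  mem[L4]=88
17. P1: store L4 := 62  bus=[-]  L4: P0=I P1=M  mem[L4]=88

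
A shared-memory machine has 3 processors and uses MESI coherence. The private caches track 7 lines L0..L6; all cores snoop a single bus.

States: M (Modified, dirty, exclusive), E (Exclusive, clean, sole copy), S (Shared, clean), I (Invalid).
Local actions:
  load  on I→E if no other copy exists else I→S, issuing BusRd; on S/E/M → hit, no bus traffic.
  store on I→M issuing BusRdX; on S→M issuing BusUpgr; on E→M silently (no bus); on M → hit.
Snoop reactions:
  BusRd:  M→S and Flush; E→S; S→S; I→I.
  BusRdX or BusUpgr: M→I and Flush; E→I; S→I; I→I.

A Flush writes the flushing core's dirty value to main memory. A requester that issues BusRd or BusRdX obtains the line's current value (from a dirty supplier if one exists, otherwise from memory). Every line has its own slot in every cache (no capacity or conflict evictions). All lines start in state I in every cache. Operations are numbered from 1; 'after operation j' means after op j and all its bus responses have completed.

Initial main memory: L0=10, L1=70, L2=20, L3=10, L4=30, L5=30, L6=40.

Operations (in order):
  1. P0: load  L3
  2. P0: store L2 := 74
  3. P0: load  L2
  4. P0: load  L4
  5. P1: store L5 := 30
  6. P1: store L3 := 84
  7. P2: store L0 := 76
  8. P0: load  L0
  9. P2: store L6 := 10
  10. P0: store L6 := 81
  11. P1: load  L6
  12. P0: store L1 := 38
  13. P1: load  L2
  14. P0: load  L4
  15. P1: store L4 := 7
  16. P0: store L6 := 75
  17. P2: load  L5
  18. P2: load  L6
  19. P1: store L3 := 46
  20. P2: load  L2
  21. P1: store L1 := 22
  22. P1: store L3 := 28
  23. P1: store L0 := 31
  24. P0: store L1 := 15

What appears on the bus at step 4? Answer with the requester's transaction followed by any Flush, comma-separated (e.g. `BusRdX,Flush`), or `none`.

bus = BusRd

  op1 P0: load  L3 → E/I/I on L3; bus BusRd; mem=10
  op2 P0: store L2 := 74 → M/I/I on L2; bus BusRdX; mem=20
  op3 P0: load  L2 → M/I/I on L2; bus (none); mem=20
  op4 P0: load  L4 → E/I/I on L4; bus BusRd; mem=30
  op5 P1: store L5 := 30 → I/M/I on L5; bus BusRdX; mem=30
  op6 P1: store L3 := 84 → I/M/I on L3; bus BusRdX; mem=10
  op7 P2: store L0 := 76 → I/I/M on L0; bus BusRdX; mem=10
  op8 P0: load  L0 → S/I/S on L0; bus BusRd Flush; mem=76
  op9 P2: store L6 := 10 → I/I/M on L6; bus BusRdX; mem=40
  op10 P0: store L6 := 81 → M/I/I on L6; bus BusRdX Flush; mem=10
  op11 P1: load  L6 → S/S/I on L6; bus BusRd Flush; mem=81
  op12 P0: store L1 := 38 → M/I/I on L1; bus BusRdX; mem=70
  op13 P1: load  L2 → S/S/I on L2; bus BusRd Flush; mem=74
  op14 P0: load  L4 → E/I/I on L4; bus (none); mem=30
  op15 P1: store L4 := 7 → I/M/I on L4; bus BusRdX; mem=30
  op16 P0: store L6 := 75 → M/I/I on L6; bus BusUpgr; mem=81
  op17 P2: load  L5 → I/S/S on L5; bus BusRd Flush; mem=30
  op18 P2: load  L6 → S/I/S on L6; bus BusRd Flush; mem=75
  op19 P1: store L3 := 46 → I/M/I on L3; bus (none); mem=10
  op20 P2: load  L2 → S/S/S on L2; bus BusRd; mem=74
  op21 P1: store L1 := 22 → I/M/I on L1; bus BusRdX Flush; mem=38
  op22 P1: store L3 := 28 → I/M/I on L3; bus (none); mem=10
  op23 P1: store L0 := 31 → I/M/I on L0; bus BusRdX; mem=76
  op24 P0: store L1 := 15 → M/I/I on L1; bus BusRdX Flush; mem=22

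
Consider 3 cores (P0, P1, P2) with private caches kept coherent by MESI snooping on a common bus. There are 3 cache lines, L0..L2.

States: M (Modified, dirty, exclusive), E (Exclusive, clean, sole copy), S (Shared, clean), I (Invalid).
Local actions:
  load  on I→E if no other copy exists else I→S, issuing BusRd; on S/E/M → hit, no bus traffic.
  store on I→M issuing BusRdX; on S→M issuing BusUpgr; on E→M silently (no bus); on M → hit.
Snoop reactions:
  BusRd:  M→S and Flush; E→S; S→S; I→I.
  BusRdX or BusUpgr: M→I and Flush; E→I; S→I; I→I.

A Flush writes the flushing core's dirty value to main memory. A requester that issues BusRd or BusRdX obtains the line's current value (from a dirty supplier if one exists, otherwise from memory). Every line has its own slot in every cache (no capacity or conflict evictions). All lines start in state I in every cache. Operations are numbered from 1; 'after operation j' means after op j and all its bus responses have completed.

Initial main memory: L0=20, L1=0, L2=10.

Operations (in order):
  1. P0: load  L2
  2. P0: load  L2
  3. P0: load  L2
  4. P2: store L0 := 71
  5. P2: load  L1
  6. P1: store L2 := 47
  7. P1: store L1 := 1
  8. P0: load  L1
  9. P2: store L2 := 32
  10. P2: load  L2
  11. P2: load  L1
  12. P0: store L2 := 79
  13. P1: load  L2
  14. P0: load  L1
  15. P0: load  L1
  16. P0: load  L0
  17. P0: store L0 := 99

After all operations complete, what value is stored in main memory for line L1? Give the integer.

1. P0: load  L2  bus=[BusRd]  L2: P0=E P1=I P2=I  mem[L2]=10
2. P0: load  L2  bus=[-]  L2: P0=E P1=I P2=I  mem[L2]=10
3. P0: load  L2  bus=[-]  L2: P0=E P1=I P2=I  mem[L2]=10
4. P2: store L0 := 71  bus=[BusRdX]  L0: P0=I P1=I P2=M  mem[L0]=20
5. P2: load  L1  bus=[BusRd]  L1: P0=I P1=I P2=E  mem[L1]=0
6. P1: store L2 := 47  bus=[BusRdX]  L2: P0=I P1=M P2=I  mem[L2]=10
7. P1: store L1 := 1  bus=[BusRdX]  L1: P0=I P1=M P2=I  mem[L1]=0
8. P0: load  L1  bus=[BusRd,Flush]  L1: P0=S P1=S P2=I  mem[L1]=1
9. P2: store L2 := 32  bus=[BusRdX,Flush]  L2: P0=I P1=I P2=M  mem[L2]=47
10. P2: load  L2  bus=[-]  L2: P0=I P1=I P2=M  mem[L2]=47
11. P2: load  L1  bus=[BusRd]  L1: P0=S P1=S P2=S  mem[L1]=1
12. P0: store L2 := 79  bus=[BusRdX,Flush]  L2: P0=M P1=I P2=I  mem[L2]=32
13. P1: load  L2  bus=[BusRd,Flush]  L2: P0=S P1=S P2=I  mem[L2]=79
14. P0: load  L1  bus=[-]  L1: P0=S P1=S P2=S  mem[L1]=1
15. P0: load  L1  bus=[-]  L1: P0=S P1=S P2=S  mem[L1]=1
16. P0: load  L0  bus=[BusRd,Flush]  L0: P0=S P1=I P2=S  mem[L0]=71
17. P0: store L0 := 99  bus=[BusUpgr]  L0: P0=M P1=I P2=I  mem[L0]=71

memory[L1] = 1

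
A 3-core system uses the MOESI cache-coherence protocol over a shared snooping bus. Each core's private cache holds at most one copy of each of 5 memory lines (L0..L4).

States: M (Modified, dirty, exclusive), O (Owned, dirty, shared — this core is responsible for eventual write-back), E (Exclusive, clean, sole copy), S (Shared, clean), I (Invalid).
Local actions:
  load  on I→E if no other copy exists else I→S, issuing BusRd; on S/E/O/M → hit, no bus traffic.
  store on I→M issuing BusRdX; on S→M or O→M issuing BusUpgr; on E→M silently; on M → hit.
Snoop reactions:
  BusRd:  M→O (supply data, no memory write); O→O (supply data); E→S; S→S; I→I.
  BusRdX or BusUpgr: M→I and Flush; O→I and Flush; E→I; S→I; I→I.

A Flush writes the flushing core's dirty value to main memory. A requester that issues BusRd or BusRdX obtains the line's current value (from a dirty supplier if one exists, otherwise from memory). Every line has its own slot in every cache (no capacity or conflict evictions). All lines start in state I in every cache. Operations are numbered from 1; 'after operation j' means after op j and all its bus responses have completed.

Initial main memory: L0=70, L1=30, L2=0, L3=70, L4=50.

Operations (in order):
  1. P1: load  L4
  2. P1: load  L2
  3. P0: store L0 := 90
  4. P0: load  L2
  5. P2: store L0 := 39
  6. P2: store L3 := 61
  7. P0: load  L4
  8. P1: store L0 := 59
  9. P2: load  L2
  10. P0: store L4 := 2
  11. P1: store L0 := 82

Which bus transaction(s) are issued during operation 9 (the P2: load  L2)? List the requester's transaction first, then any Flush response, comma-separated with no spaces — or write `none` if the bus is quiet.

[1] P1: load  L4 | P0:I, P1:E(50), P2:I | bus: BusRd
[2] P1: load  L2 | P0:I, P1:E(0), P2:I | bus: BusRd
[3] P0: store L0 := 90 | P0:M(90), P1:I, P2:I | bus: BusRdX
[4] P0: load  L2 | P0:S(0), P1:S(0), P2:I | bus: BusRd
[5] P2: store L0 := 39 | P0:I, P1:I, P2:M(39) | bus: BusRdX,Flush
[6] P2: store L3 := 61 | P0:I, P1:I, P2:M(61) | bus: BusRdX
[7] P0: load  L4 | P0:S(50), P1:S(50), P2:I | bus: BusRd
[8] P1: store L0 := 59 | P0:I, P1:M(59), P2:I | bus: BusRdX,Flush
[9] P2: load  L2 | P0:S(0), P1:S(0), P2:S(0) | bus: BusRd
[10] P0: store L4 := 2 | P0:M(2), P1:I, P2:I | bus: BusUpgr
[11] P1: store L0 := 82 | P0:I, P1:M(82), P2:I | bus: none

bus = BusRd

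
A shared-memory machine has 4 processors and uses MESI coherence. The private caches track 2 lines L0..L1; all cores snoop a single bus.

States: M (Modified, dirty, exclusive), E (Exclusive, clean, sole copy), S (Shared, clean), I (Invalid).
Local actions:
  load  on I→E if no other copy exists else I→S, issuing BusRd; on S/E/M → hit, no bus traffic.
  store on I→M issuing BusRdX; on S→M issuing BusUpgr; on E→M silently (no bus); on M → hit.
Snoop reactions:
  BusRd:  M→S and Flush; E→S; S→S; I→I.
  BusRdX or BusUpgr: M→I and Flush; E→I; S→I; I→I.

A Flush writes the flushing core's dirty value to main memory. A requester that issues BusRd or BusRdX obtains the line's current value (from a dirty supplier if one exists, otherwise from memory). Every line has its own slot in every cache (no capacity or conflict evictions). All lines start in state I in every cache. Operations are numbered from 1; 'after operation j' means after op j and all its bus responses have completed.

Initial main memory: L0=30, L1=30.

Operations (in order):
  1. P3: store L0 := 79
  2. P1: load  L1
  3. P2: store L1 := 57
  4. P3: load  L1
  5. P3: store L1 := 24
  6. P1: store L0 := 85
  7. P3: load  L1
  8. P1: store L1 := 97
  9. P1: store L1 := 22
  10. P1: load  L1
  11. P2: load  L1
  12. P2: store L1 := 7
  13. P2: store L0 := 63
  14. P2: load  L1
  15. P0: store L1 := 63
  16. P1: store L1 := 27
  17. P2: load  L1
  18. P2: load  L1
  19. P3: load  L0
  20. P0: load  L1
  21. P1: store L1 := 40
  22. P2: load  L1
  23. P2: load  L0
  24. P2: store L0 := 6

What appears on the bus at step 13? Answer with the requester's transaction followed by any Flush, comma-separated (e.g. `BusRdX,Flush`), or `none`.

  op1 P3: store L0 := 79 → I/I/I/M on L0; bus BusRdX; mem=30
  op2 P1: load  L1 → I/E/I/I on L1; bus BusRd; mem=30
  op3 P2: store L1 := 57 → I/I/M/I on L1; bus BusRdX; mem=30
  op4 P3: load  L1 → I/I/S/S on L1; bus BusRd Flush; mem=57
  op5 P3: store L1 := 24 → I/I/I/M on L1; bus BusUpgr; mem=57
  op6 P1: store L0 := 85 → I/M/I/I on L0; bus BusRdX Flush; mem=79
  op7 P3: load  L1 → I/I/I/M on L1; bus (none); mem=57
  op8 P1: store L1 := 97 → I/M/I/I on L1; bus BusRdX Flush; mem=24
  op9 P1: store L1 := 22 → I/M/I/I on L1; bus (none); mem=24
  op10 P1: load  L1 → I/M/I/I on L1; bus (none); mem=24
  op11 P2: load  L1 → I/S/S/I on L1; bus BusRd Flush; mem=22
  op12 P2: store L1 := 7 → I/I/M/I on L1; bus BusUpgr; mem=22
  op13 P2: store L0 := 63 → I/I/M/I on L0; bus BusRdX Flush; mem=85
  op14 P2: load  L1 → I/I/M/I on L1; bus (none); mem=22
  op15 P0: store L1 := 63 → M/I/I/I on L1; bus BusRdX Flush; mem=7
  op16 P1: store L1 := 27 → I/M/I/I on L1; bus BusRdX Flush; mem=63
  op17 P2: load  L1 → I/S/S/I on L1; bus BusRd Flush; mem=27
  op18 P2: load  L1 → I/S/S/I on L1; bus (none); mem=27
  op19 P3: load  L0 → I/I/S/S on L0; bus BusRd Flush; mem=63
  op20 P0: load  L1 → S/S/S/I on L1; bus BusRd; mem=27
  op21 P1: store L1 := 40 → I/M/I/I on L1; bus BusUpgr; mem=27
  op22 P2: load  L1 → I/S/S/I on L1; bus BusRd Flush; mem=40
  op23 P2: load  L0 → I/I/S/S on L0; bus (none); mem=63
  op24 P2: store L0 := 6 → I/I/M/I on L0; bus BusUpgr; mem=63

bus = BusRdX,Flush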